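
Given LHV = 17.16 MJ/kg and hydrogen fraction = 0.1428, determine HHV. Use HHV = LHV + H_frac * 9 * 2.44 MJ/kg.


HHV = LHV + H_frac * 9 * 2.44
= 17.16 + 0.1428 * 9 * 2.44
= 20.2959 MJ/kg

20.2959 MJ/kg


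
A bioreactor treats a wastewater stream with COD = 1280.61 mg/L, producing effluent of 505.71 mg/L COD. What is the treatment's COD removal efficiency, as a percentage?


eta = (COD_in - COD_out) / COD_in * 100
= (1280.61 - 505.71) / 1280.61 * 100
= 60.5102%

60.5102%


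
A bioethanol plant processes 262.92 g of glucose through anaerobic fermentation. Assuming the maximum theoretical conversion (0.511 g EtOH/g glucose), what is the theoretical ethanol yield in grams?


Theoretical ethanol yield: m_EtOH = 0.511 * m_glucose
m_EtOH = 0.511 * 262.92 = 134.3521 g

134.3521 g


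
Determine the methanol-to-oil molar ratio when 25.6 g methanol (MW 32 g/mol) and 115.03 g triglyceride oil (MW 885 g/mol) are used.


Molar ratio = n_MeOH / n_oil = (MeOH/32) / (oil/885) = (MeOH * 885) / (32 * oil)
= (25.6 * 885) / (32 * 115.03)
= 6.1549

6.1549


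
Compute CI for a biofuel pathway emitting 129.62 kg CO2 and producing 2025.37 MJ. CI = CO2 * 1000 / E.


CI = CO2 * 1000 / E
= 129.62 * 1000 / 2025.37
= 63.9982 g CO2/MJ

63.9982 g CO2/MJ


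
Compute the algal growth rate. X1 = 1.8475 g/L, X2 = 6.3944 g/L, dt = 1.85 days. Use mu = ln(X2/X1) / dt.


mu = ln(X2/X1) / dt
= ln(6.3944/1.8475) / 1.85
= 0.6711 per day

0.6711 per day


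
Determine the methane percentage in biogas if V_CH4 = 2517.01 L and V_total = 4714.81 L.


CH4% = V_CH4 / V_total * 100
= 2517.01 / 4714.81 * 100
= 53.3852%

53.3852%


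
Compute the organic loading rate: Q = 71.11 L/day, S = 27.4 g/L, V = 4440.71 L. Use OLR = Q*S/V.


OLR = Q * S / V
= 71.11 * 27.4 / 4440.71
= 0.4388 g/L/day

0.4388 g/L/day


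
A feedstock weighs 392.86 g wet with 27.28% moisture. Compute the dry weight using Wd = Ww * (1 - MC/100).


Wd = Ww * (1 - MC/100)
= 392.86 * (1 - 27.28/100)
= 285.6878 g

285.6878 g


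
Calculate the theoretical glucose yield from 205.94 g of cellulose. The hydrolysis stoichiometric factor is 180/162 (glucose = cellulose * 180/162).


glucose = cellulose * 180/162
= 205.94 * 180/162
= 228.8222 g

228.8222 g


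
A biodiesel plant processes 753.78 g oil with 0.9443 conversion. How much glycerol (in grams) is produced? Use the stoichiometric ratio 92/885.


glycerol = oil * conv * (92/885)
= 753.78 * 0.9443 * 92 / 885
= 73.9945 g

73.9945 g


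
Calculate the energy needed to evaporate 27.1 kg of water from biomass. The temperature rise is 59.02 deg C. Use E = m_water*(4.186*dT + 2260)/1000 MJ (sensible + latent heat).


E = m_water * (4.186 * dT + 2260) / 1000
= 27.1 * (4.186 * 59.02 + 2260) / 1000
= 67.9413 MJ

67.9413 MJ


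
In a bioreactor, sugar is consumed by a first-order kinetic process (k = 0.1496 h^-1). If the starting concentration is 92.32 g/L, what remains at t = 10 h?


S = S0 * exp(-k * t)
S = 92.32 * exp(-0.1496 * 10)
S = 20.6819 g/L

20.6819 g/L


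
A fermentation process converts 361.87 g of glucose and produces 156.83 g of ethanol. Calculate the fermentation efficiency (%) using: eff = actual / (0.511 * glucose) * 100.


Fermentation efficiency = (actual / (0.511 * glucose)) * 100
= (156.83 / (0.511 * 361.87)) * 100
= 84.8117%

84.8117%


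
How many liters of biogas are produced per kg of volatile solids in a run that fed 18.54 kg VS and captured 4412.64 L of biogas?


Y = V / VS
= 4412.64 / 18.54
= 238.0065 L/kg VS

238.0065 L/kg VS


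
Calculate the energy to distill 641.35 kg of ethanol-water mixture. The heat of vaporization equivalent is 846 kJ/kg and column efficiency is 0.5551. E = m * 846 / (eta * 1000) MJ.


E = m * 846 / (eta * 1000)
= 641.35 * 846 / (0.5551 * 1000)
= 977.4493 MJ

977.4493 MJ


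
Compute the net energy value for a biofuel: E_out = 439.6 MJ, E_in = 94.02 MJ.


NEV = E_out - E_in
= 439.6 - 94.02
= 345.5800 MJ

345.5800 MJ


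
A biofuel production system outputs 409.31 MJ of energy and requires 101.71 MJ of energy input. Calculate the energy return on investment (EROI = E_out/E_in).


EROI = E_out / E_in
= 409.31 / 101.71
= 4.0243

4.0243


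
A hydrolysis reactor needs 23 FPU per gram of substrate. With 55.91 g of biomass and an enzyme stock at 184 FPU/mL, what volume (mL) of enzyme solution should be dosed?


V = dosage * m_sub / activity
V = 23 * 55.91 / 184
V = 6.9887 mL

6.9887 mL


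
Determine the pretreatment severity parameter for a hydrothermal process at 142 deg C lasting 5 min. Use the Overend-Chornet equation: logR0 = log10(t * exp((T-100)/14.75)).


logR0 = log10(t * exp((T - 100) / 14.75))
= log10(5 * exp((142 - 100) / 14.75))
= 1.9356

1.9356


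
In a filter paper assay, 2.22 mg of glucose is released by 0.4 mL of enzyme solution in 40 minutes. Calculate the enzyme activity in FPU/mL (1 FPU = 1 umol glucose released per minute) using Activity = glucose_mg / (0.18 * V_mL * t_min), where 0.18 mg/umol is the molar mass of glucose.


Activity = glucose_mg / (0.18 mg/umol * V_mL * t_min)
= 2.22 / (0.18 * 0.4 * 40)
= 0.7708 FPU/mL

0.7708 FPU/mL


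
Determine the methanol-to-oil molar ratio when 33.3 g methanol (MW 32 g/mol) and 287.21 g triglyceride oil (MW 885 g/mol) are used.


Molar ratio = n_MeOH / n_oil = (MeOH/32) / (oil/885) = (MeOH * 885) / (32 * oil)
= (33.3 * 885) / (32 * 287.21)
= 3.2065

3.2065


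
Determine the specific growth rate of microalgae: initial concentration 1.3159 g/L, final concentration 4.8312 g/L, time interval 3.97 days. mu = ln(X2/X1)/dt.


mu = ln(X2/X1) / dt
= ln(4.8312/1.3159) / 3.97
= 0.3276 per day

0.3276 per day


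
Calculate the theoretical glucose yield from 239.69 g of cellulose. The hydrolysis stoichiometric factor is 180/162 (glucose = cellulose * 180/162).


glucose = cellulose * 180/162
= 239.69 * 180/162
= 266.3222 g

266.3222 g


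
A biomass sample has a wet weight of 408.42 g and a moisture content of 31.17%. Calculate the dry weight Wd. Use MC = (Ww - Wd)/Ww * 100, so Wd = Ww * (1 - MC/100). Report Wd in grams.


Wd = Ww * (1 - MC/100)
= 408.42 * (1 - 31.17/100)
= 281.1155 g

281.1155 g


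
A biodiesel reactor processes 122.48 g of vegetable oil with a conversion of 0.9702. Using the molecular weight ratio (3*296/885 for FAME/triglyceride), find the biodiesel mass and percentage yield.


m_FAME = oil * conv * (3 * 296 / 885) = oil * conv * (888/885)
= 122.48 * 0.9702 * 888 / 885
= 119.2329 g
Y = m_FAME / oil * 100 = conv * (888/885) * 100
= 0.9702 * 888 / 885 * 100
= 97.35%

119.2329 g FAME; Y = 97.35%


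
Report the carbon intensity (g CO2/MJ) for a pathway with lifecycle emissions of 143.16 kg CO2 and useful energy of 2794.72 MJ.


CI = CO2 * 1000 / E
= 143.16 * 1000 / 2794.72
= 51.2252 g CO2/MJ

51.2252 g CO2/MJ


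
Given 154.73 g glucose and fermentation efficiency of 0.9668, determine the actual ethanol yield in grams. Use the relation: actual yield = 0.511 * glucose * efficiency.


Actual ethanol: m = 0.511 * 154.73 * 0.9668
m = 76.4420 g

76.4420 g


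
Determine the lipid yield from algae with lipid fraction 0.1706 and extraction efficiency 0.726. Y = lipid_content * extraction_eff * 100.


Y = lipid_content * extraction_eff * 100
= 0.1706 * 0.726 * 100
= 12.3856%

12.3856%


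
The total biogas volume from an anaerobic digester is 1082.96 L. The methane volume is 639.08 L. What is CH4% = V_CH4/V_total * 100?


CH4% = V_CH4 / V_total * 100
= 639.08 / 1082.96 * 100
= 59.0123%

59.0123%


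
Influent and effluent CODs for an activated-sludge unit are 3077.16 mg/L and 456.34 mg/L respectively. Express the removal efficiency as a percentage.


eta = (COD_in - COD_out) / COD_in * 100
= (3077.16 - 456.34) / 3077.16 * 100
= 85.1701%

85.1701%


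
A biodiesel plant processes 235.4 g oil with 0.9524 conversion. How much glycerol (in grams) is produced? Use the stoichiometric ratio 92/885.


glycerol = oil * conv * (92/885)
= 235.4 * 0.9524 * 92 / 885
= 23.3061 g

23.3061 g


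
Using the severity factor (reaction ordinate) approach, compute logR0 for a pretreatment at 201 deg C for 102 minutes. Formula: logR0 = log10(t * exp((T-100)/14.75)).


logR0 = log10(t * exp((T - 100) / 14.75))
= log10(102 * exp((201 - 100) / 14.75))
= 4.9824

4.9824


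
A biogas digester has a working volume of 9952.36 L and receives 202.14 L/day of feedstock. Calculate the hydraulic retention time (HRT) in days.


HRT = V / Q
= 9952.36 / 202.14
= 49.2350 days

49.2350 days


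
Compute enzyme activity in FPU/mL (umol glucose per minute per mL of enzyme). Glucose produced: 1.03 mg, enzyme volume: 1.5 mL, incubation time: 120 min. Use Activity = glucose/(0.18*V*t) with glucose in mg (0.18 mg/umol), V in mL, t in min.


Activity = glucose_mg / (0.18 mg/umol * V_mL * t_min)
= 1.03 / (0.18 * 1.5 * 120)
= 0.0318 FPU/mL

0.0318 FPU/mL


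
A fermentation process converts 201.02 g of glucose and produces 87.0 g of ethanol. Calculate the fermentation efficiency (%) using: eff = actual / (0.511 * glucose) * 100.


Fermentation efficiency = (actual / (0.511 * glucose)) * 100
= (87.0 / (0.511 * 201.02)) * 100
= 84.6953%

84.6953%


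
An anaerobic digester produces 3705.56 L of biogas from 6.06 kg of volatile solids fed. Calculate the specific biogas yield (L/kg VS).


Y = V / VS
= 3705.56 / 6.06
= 611.4785 L/kg VS

611.4785 L/kg VS


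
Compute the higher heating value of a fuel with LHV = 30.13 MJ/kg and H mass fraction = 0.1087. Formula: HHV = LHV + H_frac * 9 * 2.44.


HHV = LHV + H_frac * 9 * 2.44
= 30.13 + 0.1087 * 9 * 2.44
= 32.5171 MJ/kg

32.5171 MJ/kg


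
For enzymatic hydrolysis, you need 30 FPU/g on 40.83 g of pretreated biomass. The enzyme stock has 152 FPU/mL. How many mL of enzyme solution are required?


V = dosage * m_sub / activity
V = 30 * 40.83 / 152
V = 8.0586 mL

8.0586 mL


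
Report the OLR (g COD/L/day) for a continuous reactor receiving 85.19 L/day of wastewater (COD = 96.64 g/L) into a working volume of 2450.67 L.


OLR = Q * S / V
= 85.19 * 96.64 / 2450.67
= 3.3594 g/L/day

3.3594 g/L/day


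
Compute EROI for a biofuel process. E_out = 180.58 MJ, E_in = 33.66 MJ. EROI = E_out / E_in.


EROI = E_out / E_in
= 180.58 / 33.66
= 5.3648

5.3648


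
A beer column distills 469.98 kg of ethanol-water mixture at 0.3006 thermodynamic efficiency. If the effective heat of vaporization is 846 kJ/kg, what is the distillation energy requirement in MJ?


E = m * 846 / (eta * 1000)
= 469.98 * 846 / (0.3006 * 1000)
= 1322.6982 MJ

1322.6982 MJ


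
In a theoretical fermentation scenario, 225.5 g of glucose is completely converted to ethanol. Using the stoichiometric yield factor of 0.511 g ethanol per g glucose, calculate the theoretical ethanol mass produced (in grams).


Theoretical ethanol yield: m_EtOH = 0.511 * m_glucose
m_EtOH = 0.511 * 225.5 = 115.2305 g

115.2305 g


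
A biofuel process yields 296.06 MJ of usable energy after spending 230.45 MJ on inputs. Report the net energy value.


NEV = E_out - E_in
= 296.06 - 230.45
= 65.6100 MJ

65.6100 MJ


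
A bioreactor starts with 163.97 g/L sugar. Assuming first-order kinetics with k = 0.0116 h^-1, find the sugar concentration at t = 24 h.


S = S0 * exp(-k * t)
S = 163.97 * exp(-0.0116 * 24)
S = 124.1243 g/L

124.1243 g/L


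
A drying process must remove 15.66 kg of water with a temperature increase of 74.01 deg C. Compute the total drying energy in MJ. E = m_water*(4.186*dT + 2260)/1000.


E = m_water * (4.186 * dT + 2260) / 1000
= 15.66 * (4.186 * 74.01 + 2260) / 1000
= 40.2432 MJ

40.2432 MJ


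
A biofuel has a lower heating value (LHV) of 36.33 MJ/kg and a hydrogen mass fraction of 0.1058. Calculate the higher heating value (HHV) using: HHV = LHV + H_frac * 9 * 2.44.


HHV = LHV + H_frac * 9 * 2.44
= 36.33 + 0.1058 * 9 * 2.44
= 38.6534 MJ/kg

38.6534 MJ/kg


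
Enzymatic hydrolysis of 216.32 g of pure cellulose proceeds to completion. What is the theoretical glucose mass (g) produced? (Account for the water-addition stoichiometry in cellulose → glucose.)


glucose = cellulose * 180/162
= 216.32 * 180/162
= 240.3556 g

240.3556 g


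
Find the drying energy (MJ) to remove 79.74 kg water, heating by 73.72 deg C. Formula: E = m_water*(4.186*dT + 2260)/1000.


E = m_water * (4.186 * dT + 2260) / 1000
= 79.74 * (4.186 * 73.72 + 2260) / 1000
= 204.8195 MJ

204.8195 MJ


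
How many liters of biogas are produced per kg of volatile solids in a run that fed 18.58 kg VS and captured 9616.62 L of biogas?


Y = V / VS
= 9616.62 / 18.58
= 517.5791 L/kg VS

517.5791 L/kg VS


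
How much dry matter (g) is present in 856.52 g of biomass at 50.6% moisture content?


Wd = Ww * (1 - MC/100)
= 856.52 * (1 - 50.6/100)
= 423.1209 g

423.1209 g


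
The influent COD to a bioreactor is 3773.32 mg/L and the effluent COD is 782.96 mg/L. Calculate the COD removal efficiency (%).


eta = (COD_in - COD_out) / COD_in * 100
= (3773.32 - 782.96) / 3773.32 * 100
= 79.2501%

79.2501%


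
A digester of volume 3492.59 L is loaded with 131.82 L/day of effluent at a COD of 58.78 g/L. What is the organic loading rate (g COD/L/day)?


OLR = Q * S / V
= 131.82 * 58.78 / 3492.59
= 2.2185 g/L/day

2.2185 g/L/day


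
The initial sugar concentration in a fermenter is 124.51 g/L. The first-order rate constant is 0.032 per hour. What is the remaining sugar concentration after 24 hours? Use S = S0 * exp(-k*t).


S = S0 * exp(-k * t)
S = 124.51 * exp(-0.032 * 24)
S = 57.7652 g/L

57.7652 g/L


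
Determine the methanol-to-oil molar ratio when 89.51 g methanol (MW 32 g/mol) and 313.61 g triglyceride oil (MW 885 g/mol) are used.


Molar ratio = n_MeOH / n_oil = (MeOH/32) / (oil/885) = (MeOH * 885) / (32 * oil)
= (89.51 * 885) / (32 * 313.61)
= 7.8936

7.8936


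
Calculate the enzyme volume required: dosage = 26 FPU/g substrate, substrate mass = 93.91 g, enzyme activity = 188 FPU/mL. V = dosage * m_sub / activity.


V = dosage * m_sub / activity
V = 26 * 93.91 / 188
V = 12.9876 mL

12.9876 mL


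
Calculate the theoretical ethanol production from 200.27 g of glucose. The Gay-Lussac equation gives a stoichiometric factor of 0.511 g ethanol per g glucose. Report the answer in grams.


Theoretical ethanol yield: m_EtOH = 0.511 * m_glucose
m_EtOH = 0.511 * 200.27 = 102.3380 g

102.3380 g


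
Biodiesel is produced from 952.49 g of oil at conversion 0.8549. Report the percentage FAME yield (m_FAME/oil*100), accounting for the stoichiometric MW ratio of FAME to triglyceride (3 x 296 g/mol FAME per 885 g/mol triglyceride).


m_FAME = oil * conv * (3 * 296 / 885) = oil * conv * (888/885)
= 952.49 * 0.8549 * 888 / 885
= 817.0440 g
Y = m_FAME / oil * 100 = conv * (888/885) * 100
= 0.8549 * 888 / 885 * 100
= 85.78%

85.78%


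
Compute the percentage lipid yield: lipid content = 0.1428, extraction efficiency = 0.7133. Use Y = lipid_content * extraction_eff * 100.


Y = lipid_content * extraction_eff * 100
= 0.1428 * 0.7133 * 100
= 10.1859%

10.1859%


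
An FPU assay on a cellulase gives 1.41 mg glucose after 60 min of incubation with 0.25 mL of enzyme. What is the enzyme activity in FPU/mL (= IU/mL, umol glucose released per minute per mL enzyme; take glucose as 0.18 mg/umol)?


Activity = glucose_mg / (0.18 mg/umol * V_mL * t_min)
= 1.41 / (0.18 * 0.25 * 60)
= 0.5222 FPU/mL

0.5222 FPU/mL


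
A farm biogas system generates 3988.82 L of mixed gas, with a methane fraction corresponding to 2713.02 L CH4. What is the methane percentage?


CH4% = V_CH4 / V_total * 100
= 2713.02 / 3988.82 * 100
= 68.0156%

68.0156%


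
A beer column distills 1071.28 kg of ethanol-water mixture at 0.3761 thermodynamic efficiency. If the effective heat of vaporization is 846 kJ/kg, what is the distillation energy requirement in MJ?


E = m * 846 / (eta * 1000)
= 1071.28 * 846 / (0.3761 * 1000)
= 2409.7391 MJ

2409.7391 MJ


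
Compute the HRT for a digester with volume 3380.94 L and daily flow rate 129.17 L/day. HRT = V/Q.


HRT = V / Q
= 3380.94 / 129.17
= 26.1743 days

26.1743 days


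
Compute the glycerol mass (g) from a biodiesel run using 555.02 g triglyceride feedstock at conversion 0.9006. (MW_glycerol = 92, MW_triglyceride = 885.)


glycerol = oil * conv * (92/885)
= 555.02 * 0.9006 * 92 / 885
= 51.9619 g

51.9619 g


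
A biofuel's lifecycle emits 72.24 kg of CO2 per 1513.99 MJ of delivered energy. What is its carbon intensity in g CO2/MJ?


CI = CO2 * 1000 / E
= 72.24 * 1000 / 1513.99
= 47.7150 g CO2/MJ

47.7150 g CO2/MJ


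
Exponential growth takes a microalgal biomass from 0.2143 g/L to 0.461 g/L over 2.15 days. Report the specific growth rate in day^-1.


mu = ln(X2/X1) / dt
= ln(0.461/0.2143) / 2.15
= 0.3563 per day

0.3563 per day


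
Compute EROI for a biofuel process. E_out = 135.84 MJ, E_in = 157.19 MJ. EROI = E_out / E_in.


EROI = E_out / E_in
= 135.84 / 157.19
= 0.8642

0.8642


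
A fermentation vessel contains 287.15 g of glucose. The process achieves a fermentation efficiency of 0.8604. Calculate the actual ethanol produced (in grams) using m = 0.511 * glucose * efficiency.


Actual ethanol: m = 0.511 * 287.15 * 0.8604
m = 126.2496 g

126.2496 g


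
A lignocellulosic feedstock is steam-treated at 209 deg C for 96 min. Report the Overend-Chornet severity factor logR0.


logR0 = log10(t * exp((T - 100) / 14.75))
= log10(96 * exp((209 - 100) / 14.75))
= 5.1916

5.1916


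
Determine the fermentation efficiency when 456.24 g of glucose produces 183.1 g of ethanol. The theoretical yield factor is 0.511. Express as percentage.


Fermentation efficiency = (actual / (0.511 * glucose)) * 100
= (183.1 / (0.511 * 456.24)) * 100
= 78.5370%

78.5370%


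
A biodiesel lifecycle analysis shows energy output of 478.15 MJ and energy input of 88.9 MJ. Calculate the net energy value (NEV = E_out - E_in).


NEV = E_out - E_in
= 478.15 - 88.9
= 389.2500 MJ

389.2500 MJ


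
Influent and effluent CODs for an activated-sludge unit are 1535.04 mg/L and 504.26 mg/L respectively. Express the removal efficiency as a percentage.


eta = (COD_in - COD_out) / COD_in * 100
= (1535.04 - 504.26) / 1535.04 * 100
= 67.1500%

67.1500%


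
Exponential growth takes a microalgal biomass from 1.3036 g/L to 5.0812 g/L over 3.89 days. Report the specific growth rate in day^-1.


mu = ln(X2/X1) / dt
= ln(5.0812/1.3036) / 3.89
= 0.3497 per day

0.3497 per day


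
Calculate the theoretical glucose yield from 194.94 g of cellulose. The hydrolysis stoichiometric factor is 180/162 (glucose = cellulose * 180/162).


glucose = cellulose * 180/162
= 194.94 * 180/162
= 216.6000 g

216.6000 g


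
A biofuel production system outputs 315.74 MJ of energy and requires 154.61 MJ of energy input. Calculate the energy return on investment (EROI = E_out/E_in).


EROI = E_out / E_in
= 315.74 / 154.61
= 2.0422

2.0422


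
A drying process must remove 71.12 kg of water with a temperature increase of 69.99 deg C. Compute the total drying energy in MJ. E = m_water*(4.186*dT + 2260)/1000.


E = m_water * (4.186 * dT + 2260) / 1000
= 71.12 * (4.186 * 69.99 + 2260) / 1000
= 181.5678 MJ

181.5678 MJ


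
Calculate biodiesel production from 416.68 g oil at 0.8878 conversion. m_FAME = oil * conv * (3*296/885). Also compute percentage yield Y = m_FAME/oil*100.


m_FAME = oil * conv * (3 * 296 / 885) = oil * conv * (888/885)
= 416.68 * 0.8878 * 888 / 885
= 371.1825 g
Y = m_FAME / oil * 100 = conv * (888/885) * 100
= 0.8878 * 888 / 885 * 100
= 89.08%

371.1825 g FAME; Y = 89.08%


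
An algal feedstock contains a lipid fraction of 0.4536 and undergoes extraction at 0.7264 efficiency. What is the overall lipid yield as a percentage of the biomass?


Y = lipid_content * extraction_eff * 100
= 0.4536 * 0.7264 * 100
= 32.9495%

32.9495%


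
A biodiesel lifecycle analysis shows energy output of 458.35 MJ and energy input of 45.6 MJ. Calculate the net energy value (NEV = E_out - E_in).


NEV = E_out - E_in
= 458.35 - 45.6
= 412.7500 MJ

412.7500 MJ


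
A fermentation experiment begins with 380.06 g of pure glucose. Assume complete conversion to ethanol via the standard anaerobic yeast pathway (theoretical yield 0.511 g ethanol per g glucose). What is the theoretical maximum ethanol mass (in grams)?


Theoretical ethanol yield: m_EtOH = 0.511 * m_glucose
m_EtOH = 0.511 * 380.06 = 194.2107 g

194.2107 g


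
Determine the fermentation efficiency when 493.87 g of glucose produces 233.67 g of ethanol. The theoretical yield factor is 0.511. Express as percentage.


Fermentation efficiency = (actual / (0.511 * glucose)) * 100
= (233.67 / (0.511 * 493.87)) * 100
= 92.5911%

92.5911%


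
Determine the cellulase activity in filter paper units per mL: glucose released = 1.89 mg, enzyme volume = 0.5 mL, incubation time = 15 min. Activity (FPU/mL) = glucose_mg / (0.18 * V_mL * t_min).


Activity = glucose_mg / (0.18 mg/umol * V_mL * t_min)
= 1.89 / (0.18 * 0.5 * 15)
= 1.4000 FPU/mL

1.4000 FPU/mL


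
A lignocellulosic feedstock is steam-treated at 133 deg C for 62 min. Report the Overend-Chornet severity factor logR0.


logR0 = log10(t * exp((T - 100) / 14.75))
= log10(62 * exp((133 - 100) / 14.75))
= 2.7640

2.7640


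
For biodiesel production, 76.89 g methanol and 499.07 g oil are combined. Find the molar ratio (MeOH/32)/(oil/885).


Molar ratio = n_MeOH / n_oil = (MeOH/32) / (oil/885) = (MeOH * 885) / (32 * oil)
= (76.89 * 885) / (32 * 499.07)
= 4.2609

4.2609


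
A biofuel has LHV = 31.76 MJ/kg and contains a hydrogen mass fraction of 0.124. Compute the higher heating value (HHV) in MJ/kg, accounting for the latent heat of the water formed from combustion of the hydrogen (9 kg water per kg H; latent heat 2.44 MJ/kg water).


HHV = LHV + H_frac * 9 * 2.44
= 31.76 + 0.124 * 9 * 2.44
= 34.4830 MJ/kg

34.4830 MJ/kg


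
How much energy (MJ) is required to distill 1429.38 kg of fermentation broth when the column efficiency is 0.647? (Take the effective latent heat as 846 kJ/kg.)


E = m * 846 / (eta * 1000)
= 1429.38 * 846 / (0.647 * 1000)
= 1869.0193 MJ

1869.0193 MJ


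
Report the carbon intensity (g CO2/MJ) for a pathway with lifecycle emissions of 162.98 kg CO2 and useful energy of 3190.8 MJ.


CI = CO2 * 1000 / E
= 162.98 * 1000 / 3190.8
= 51.0781 g CO2/MJ

51.0781 g CO2/MJ


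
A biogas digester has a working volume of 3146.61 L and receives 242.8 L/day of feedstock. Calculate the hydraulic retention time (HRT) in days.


HRT = V / Q
= 3146.61 / 242.8
= 12.9597 days

12.9597 days


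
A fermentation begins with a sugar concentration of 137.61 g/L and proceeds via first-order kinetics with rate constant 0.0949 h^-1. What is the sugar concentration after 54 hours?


S = S0 * exp(-k * t)
S = 137.61 * exp(-0.0949 * 54)
S = 0.8186 g/L

0.8186 g/L


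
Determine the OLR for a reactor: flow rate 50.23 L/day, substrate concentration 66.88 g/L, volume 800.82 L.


OLR = Q * S / V
= 50.23 * 66.88 / 800.82
= 4.1949 g/L/day

4.1949 g/L/day


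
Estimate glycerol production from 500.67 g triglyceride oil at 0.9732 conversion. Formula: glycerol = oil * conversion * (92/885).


glycerol = oil * conv * (92/885)
= 500.67 * 0.9732 * 92 / 885
= 50.6522 g

50.6522 g


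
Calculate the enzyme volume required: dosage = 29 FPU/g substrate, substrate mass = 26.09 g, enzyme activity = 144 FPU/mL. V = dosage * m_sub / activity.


V = dosage * m_sub / activity
V = 29 * 26.09 / 144
V = 5.2542 mL

5.2542 mL


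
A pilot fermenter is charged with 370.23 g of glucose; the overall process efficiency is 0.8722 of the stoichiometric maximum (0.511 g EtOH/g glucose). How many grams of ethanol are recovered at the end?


Actual ethanol: m = 0.511 * 370.23 * 0.8722
m = 165.0094 g

165.0094 g


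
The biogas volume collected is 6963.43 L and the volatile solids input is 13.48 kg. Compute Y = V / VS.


Y = V / VS
= 6963.43 / 13.48
= 516.5749 L/kg VS

516.5749 L/kg VS


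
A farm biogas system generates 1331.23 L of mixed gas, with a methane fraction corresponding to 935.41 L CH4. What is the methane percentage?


CH4% = V_CH4 / V_total * 100
= 935.41 / 1331.23 * 100
= 70.2666%

70.2666%


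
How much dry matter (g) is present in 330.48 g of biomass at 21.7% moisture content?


Wd = Ww * (1 - MC/100)
= 330.48 * (1 - 21.7/100)
= 258.7658 g

258.7658 g


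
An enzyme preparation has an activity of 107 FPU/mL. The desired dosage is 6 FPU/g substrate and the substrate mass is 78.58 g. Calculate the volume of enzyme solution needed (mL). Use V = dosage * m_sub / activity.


V = dosage * m_sub / activity
V = 6 * 78.58 / 107
V = 4.4064 mL

4.4064 mL


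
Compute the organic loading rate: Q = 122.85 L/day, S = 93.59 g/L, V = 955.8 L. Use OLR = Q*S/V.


OLR = Q * S / V
= 122.85 * 93.59 / 955.8
= 12.0292 g/L/day

12.0292 g/L/day


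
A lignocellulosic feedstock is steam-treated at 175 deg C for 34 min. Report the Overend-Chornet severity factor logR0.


logR0 = log10(t * exp((T - 100) / 14.75))
= log10(34 * exp((175 - 100) / 14.75))
= 3.7398

3.7398


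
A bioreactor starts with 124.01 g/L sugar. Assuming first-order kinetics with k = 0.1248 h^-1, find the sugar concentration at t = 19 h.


S = S0 * exp(-k * t)
S = 124.01 * exp(-0.1248 * 19)
S = 11.5786 g/L

11.5786 g/L


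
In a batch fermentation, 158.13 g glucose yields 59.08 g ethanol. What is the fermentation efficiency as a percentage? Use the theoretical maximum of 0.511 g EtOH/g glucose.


Fermentation efficiency = (actual / (0.511 * glucose)) * 100
= (59.08 / (0.511 * 158.13)) * 100
= 73.1148%

73.1148%


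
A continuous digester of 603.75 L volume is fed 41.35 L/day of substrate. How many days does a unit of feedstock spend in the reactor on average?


HRT = V / Q
= 603.75 / 41.35
= 14.6010 days

14.6010 days


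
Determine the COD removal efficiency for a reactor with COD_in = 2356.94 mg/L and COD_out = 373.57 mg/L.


eta = (COD_in - COD_out) / COD_in * 100
= (2356.94 - 373.57) / 2356.94 * 100
= 84.1502%

84.1502%


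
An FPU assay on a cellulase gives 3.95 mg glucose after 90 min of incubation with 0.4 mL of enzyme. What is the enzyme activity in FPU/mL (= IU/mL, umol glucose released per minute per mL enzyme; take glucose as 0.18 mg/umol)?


Activity = glucose_mg / (0.18 mg/umol * V_mL * t_min)
= 3.95 / (0.18 * 0.4 * 90)
= 0.6096 FPU/mL

0.6096 FPU/mL


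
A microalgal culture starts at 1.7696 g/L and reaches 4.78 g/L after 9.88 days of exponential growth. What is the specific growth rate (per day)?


mu = ln(X2/X1) / dt
= ln(4.78/1.7696) / 9.88
= 0.1006 per day

0.1006 per day


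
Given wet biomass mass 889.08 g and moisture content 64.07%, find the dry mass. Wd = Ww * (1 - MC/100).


Wd = Ww * (1 - MC/100)
= 889.08 * (1 - 64.07/100)
= 319.4464 g

319.4464 g


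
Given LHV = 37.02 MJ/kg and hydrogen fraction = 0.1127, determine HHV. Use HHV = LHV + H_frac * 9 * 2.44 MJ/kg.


HHV = LHV + H_frac * 9 * 2.44
= 37.02 + 0.1127 * 9 * 2.44
= 39.4949 MJ/kg

39.4949 MJ/kg


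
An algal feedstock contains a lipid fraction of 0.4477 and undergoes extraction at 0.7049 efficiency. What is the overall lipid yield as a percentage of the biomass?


Y = lipid_content * extraction_eff * 100
= 0.4477 * 0.7049 * 100
= 31.5584%

31.5584%


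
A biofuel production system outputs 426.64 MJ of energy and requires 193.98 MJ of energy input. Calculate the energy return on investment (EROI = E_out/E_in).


EROI = E_out / E_in
= 426.64 / 193.98
= 2.1994

2.1994


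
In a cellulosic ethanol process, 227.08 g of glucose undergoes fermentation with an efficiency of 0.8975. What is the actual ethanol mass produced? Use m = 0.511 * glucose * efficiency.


Actual ethanol: m = 0.511 * 227.08 * 0.8975
m = 104.1440 g

104.1440 g


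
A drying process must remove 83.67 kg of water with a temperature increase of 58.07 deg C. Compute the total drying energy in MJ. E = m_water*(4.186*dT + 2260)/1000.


E = m_water * (4.186 * dT + 2260) / 1000
= 83.67 * (4.186 * 58.07 + 2260) / 1000
= 209.4328 MJ

209.4328 MJ


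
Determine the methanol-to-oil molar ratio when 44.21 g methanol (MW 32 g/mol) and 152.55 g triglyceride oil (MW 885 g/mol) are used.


Molar ratio = n_MeOH / n_oil = (MeOH/32) / (oil/885) = (MeOH * 885) / (32 * oil)
= (44.21 * 885) / (32 * 152.55)
= 8.0150

8.0150


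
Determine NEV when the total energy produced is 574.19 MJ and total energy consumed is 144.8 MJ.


NEV = E_out - E_in
= 574.19 - 144.8
= 429.3900 MJ

429.3900 MJ


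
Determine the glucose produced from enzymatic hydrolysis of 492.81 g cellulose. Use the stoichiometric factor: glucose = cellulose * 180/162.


glucose = cellulose * 180/162
= 492.81 * 180/162
= 547.5667 g

547.5667 g


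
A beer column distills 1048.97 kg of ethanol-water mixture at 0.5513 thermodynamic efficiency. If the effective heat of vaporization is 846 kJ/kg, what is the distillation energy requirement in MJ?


E = m * 846 / (eta * 1000)
= 1048.97 * 846 / (0.5513 * 1000)
= 1609.7018 MJ

1609.7018 MJ


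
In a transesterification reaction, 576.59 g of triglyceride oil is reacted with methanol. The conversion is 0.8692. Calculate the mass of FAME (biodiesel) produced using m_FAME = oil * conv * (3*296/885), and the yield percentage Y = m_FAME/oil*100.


m_FAME = oil * conv * (3 * 296 / 885) = oil * conv * (888/885)
= 576.59 * 0.8692 * 888 / 885
= 502.8709 g
Y = m_FAME / oil * 100 = conv * (888/885) * 100
= 0.8692 * 888 / 885 * 100
= 87.21%

502.8709 g FAME; Y = 87.21%


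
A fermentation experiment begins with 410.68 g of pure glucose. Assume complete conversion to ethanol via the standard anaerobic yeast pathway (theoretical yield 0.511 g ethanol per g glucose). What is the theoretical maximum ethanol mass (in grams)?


Theoretical ethanol yield: m_EtOH = 0.511 * m_glucose
m_EtOH = 0.511 * 410.68 = 209.8575 g

209.8575 g


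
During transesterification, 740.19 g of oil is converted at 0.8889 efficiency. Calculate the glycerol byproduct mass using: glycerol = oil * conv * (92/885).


glycerol = oil * conv * (92/885)
= 740.19 * 0.8889 * 92 / 885
= 68.3976 g

68.3976 g


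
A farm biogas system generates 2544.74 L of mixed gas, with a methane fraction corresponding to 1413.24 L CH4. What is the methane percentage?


CH4% = V_CH4 / V_total * 100
= 1413.24 / 2544.74 * 100
= 55.5357%

55.5357%


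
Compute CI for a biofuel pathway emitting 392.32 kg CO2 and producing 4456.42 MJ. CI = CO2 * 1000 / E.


CI = CO2 * 1000 / E
= 392.32 * 1000 / 4456.42
= 88.0348 g CO2/MJ

88.0348 g CO2/MJ


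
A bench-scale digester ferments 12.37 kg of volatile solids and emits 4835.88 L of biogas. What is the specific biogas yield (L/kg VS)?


Y = V / VS
= 4835.88 / 12.37
= 390.9361 L/kg VS

390.9361 L/kg VS


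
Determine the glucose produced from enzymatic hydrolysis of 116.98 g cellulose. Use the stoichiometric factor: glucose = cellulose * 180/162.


glucose = cellulose * 180/162
= 116.98 * 180/162
= 129.9778 g

129.9778 g


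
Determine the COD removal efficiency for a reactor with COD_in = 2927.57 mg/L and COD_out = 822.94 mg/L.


eta = (COD_in - COD_out) / COD_in * 100
= (2927.57 - 822.94) / 2927.57 * 100
= 71.8900%

71.8900%


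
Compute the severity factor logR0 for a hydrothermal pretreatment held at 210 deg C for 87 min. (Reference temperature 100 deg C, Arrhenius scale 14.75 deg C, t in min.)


logR0 = log10(t * exp((T - 100) / 14.75))
= log10(87 * exp((210 - 100) / 14.75))
= 5.1783

5.1783


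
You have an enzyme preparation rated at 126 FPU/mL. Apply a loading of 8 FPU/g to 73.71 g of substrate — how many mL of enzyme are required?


V = dosage * m_sub / activity
V = 8 * 73.71 / 126
V = 4.6800 mL

4.6800 mL


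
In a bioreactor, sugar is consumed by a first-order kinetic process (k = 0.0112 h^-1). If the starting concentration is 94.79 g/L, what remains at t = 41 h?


S = S0 * exp(-k * t)
S = 94.79 * exp(-0.0112 * 41)
S = 59.8873 g/L

59.8873 g/L


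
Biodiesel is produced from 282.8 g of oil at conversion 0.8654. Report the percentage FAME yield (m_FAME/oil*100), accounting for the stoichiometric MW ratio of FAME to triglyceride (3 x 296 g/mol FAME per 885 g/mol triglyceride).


m_FAME = oil * conv * (3 * 296 / 885) = oil * conv * (888/885)
= 282.8 * 0.8654 * 888 / 885
= 245.5647 g
Y = m_FAME / oil * 100 = conv * (888/885) * 100
= 0.8654 * 888 / 885 * 100
= 86.83%

86.83%


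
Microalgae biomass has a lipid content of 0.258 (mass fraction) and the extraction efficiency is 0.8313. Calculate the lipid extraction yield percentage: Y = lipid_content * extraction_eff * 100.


Y = lipid_content * extraction_eff * 100
= 0.258 * 0.8313 * 100
= 21.4475%

21.4475%


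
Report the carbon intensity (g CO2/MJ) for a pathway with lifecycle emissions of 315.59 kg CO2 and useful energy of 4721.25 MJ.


CI = CO2 * 1000 / E
= 315.59 * 1000 / 4721.25
= 66.8446 g CO2/MJ

66.8446 g CO2/MJ


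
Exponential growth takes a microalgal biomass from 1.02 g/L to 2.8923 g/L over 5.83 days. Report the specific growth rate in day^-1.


mu = ln(X2/X1) / dt
= ln(2.8923/1.02) / 5.83
= 0.1788 per day

0.1788 per day


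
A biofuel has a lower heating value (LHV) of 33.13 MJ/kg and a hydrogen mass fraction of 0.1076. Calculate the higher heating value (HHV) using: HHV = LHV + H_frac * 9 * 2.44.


HHV = LHV + H_frac * 9 * 2.44
= 33.13 + 0.1076 * 9 * 2.44
= 35.4929 MJ/kg

35.4929 MJ/kg


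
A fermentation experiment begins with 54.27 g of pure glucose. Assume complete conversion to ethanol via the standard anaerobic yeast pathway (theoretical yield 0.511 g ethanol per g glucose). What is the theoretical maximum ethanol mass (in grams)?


Theoretical ethanol yield: m_EtOH = 0.511 * m_glucose
m_EtOH = 0.511 * 54.27 = 27.7320 g

27.7320 g


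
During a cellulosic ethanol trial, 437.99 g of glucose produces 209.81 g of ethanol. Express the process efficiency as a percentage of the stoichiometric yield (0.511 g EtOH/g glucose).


Fermentation efficiency = (actual / (0.511 * glucose)) * 100
= (209.81 / (0.511 * 437.99)) * 100
= 93.7435%

93.7435%


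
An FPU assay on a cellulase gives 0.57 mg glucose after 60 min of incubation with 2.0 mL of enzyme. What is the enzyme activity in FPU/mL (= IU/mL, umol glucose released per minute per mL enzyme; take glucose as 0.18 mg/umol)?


Activity = glucose_mg / (0.18 mg/umol * V_mL * t_min)
= 0.57 / (0.18 * 2.0 * 60)
= 0.0264 FPU/mL

0.0264 FPU/mL


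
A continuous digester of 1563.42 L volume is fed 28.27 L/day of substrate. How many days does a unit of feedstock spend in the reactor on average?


HRT = V / Q
= 1563.42 / 28.27
= 55.3031 days

55.3031 days


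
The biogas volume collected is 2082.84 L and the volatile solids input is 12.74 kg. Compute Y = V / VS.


Y = V / VS
= 2082.84 / 12.74
= 163.4882 L/kg VS

163.4882 L/kg VS


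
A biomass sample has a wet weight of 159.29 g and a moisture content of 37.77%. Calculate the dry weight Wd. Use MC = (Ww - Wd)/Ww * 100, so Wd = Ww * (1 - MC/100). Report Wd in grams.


Wd = Ww * (1 - MC/100)
= 159.29 * (1 - 37.77/100)
= 99.1262 g

99.1262 g


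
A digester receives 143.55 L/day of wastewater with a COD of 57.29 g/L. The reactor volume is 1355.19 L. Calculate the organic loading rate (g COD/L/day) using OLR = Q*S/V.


OLR = Q * S / V
= 143.55 * 57.29 / 1355.19
= 6.0685 g/L/day

6.0685 g/L/day


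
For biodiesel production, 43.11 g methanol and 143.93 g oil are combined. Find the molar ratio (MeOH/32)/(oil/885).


Molar ratio = n_MeOH / n_oil = (MeOH/32) / (oil/885) = (MeOH * 885) / (32 * oil)
= (43.11 * 885) / (32 * 143.93)
= 8.2836

8.2836


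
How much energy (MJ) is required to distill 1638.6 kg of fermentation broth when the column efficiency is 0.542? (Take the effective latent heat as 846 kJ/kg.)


E = m * 846 / (eta * 1000)
= 1638.6 * 846 / (0.542 * 1000)
= 2557.6672 MJ

2557.6672 MJ


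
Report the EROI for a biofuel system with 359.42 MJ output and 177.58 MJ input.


EROI = E_out / E_in
= 359.42 / 177.58
= 2.0240

2.0240


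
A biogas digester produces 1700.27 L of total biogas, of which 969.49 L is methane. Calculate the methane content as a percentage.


CH4% = V_CH4 / V_total * 100
= 969.49 / 1700.27 * 100
= 57.0198%

57.0198%


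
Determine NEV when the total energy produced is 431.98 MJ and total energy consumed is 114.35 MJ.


NEV = E_out - E_in
= 431.98 - 114.35
= 317.6300 MJ

317.6300 MJ


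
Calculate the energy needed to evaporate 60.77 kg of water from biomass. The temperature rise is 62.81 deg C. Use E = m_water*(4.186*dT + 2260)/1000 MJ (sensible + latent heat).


E = m_water * (4.186 * dT + 2260) / 1000
= 60.77 * (4.186 * 62.81 + 2260) / 1000
= 153.3180 MJ

153.3180 MJ


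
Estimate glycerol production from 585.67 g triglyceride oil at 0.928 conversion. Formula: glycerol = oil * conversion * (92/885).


glycerol = oil * conv * (92/885)
= 585.67 * 0.928 * 92 / 885
= 56.4996 g

56.4996 g


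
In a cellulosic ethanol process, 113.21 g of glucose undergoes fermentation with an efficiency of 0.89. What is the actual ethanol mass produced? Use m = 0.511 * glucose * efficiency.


Actual ethanol: m = 0.511 * 113.21 * 0.89
m = 51.4868 g

51.4868 g


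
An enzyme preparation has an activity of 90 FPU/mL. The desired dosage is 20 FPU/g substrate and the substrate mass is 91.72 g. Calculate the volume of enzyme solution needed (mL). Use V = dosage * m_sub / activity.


V = dosage * m_sub / activity
V = 20 * 91.72 / 90
V = 20.3822 mL

20.3822 mL


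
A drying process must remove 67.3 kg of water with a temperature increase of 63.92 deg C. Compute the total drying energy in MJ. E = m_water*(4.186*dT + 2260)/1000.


E = m_water * (4.186 * dT + 2260) / 1000
= 67.3 * (4.186 * 63.92 + 2260) / 1000
= 170.1054 MJ

170.1054 MJ


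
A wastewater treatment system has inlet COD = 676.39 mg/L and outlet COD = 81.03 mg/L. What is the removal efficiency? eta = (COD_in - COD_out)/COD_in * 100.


eta = (COD_in - COD_out) / COD_in * 100
= (676.39 - 81.03) / 676.39 * 100
= 88.0202%

88.0202%


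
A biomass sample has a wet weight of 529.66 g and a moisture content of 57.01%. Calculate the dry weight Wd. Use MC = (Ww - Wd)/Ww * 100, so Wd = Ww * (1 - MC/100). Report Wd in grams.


Wd = Ww * (1 - MC/100)
= 529.66 * (1 - 57.01/100)
= 227.7008 g

227.7008 g


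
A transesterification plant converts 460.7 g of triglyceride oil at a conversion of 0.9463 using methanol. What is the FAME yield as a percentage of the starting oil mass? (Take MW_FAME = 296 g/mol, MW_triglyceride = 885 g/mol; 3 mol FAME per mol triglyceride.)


m_FAME = oil * conv * (3 * 296 / 885) = oil * conv * (888/885)
= 460.7 * 0.9463 * 888 / 885
= 437.4382 g
Y = m_FAME / oil * 100 = conv * (888/885) * 100
= 0.9463 * 888 / 885 * 100
= 94.95%

94.95%


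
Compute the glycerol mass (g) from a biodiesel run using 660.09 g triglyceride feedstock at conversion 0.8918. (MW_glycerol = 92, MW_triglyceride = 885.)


glycerol = oil * conv * (92/885)
= 660.09 * 0.8918 * 92 / 885
= 61.1949 g

61.1949 g


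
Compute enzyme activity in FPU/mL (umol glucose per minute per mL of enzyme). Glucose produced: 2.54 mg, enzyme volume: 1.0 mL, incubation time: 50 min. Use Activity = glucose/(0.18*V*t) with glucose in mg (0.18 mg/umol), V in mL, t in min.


Activity = glucose_mg / (0.18 mg/umol * V_mL * t_min)
= 2.54 / (0.18 * 1.0 * 50)
= 0.2822 FPU/mL

0.2822 FPU/mL


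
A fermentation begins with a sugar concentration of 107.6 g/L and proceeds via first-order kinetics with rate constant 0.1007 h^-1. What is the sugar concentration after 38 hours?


S = S0 * exp(-k * t)
S = 107.6 * exp(-0.1007 * 38)
S = 2.3439 g/L

2.3439 g/L
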